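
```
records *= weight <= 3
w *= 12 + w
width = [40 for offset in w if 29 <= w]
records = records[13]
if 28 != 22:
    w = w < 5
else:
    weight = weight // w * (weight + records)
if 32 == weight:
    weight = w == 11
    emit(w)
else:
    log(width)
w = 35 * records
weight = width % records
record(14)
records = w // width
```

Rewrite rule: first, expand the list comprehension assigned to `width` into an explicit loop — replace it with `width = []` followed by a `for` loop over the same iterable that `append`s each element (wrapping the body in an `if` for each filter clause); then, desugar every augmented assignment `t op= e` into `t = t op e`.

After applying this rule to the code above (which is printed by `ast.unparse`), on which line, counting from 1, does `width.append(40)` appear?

6

Transformed code:
records = records * (weight <= 3)
w = w * (12 + w)
width = []
for offset in w:
    if 29 <= w:
        width.append(40)
records = records[13]
if 28 != 22:
    w = w < 5
else:
    weight = weight // w * (weight + records)
if 32 == weight:
    weight = w == 11
    emit(w)
else:
    log(width)
w = 35 * records
weight = width % records
record(14)
records = w // width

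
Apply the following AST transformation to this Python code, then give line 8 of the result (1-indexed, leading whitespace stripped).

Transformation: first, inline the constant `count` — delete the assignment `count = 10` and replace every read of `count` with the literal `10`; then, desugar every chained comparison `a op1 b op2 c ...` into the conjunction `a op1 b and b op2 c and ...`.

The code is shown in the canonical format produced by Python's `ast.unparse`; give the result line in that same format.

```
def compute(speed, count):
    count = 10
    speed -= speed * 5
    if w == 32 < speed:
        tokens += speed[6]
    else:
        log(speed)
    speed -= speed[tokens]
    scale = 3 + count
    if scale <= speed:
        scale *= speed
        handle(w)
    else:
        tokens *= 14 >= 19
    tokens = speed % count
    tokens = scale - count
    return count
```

Transformed code:
def compute(speed, count):
    speed -= speed * 5
    if w == 32 and 32 < speed:
        tokens += speed[6]
    else:
        log(speed)
    speed -= speed[tokens]
    scale = 3 + 10
    if scale <= speed:
        scale *= speed
        handle(w)
    else:
        tokens *= 14 >= 19
    tokens = speed % 10
    tokens = scale - 10
    return 10

scale = 3 + 10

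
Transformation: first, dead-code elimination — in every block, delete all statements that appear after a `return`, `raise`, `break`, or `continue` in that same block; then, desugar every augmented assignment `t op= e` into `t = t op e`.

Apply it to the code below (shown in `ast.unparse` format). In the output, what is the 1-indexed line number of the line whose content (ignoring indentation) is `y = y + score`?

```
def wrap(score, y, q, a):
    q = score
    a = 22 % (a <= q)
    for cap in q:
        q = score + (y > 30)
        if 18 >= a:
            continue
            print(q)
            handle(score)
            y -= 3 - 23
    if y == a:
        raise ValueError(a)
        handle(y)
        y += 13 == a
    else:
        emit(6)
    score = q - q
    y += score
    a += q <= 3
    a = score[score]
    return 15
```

Transformed code:
def wrap(score, y, q, a):
    q = score
    a = 22 % (a <= q)
    for cap in q:
        q = score + (y > 30)
        if 18 >= a:
            continue
    if y == a:
        raise ValueError(a)
    else:
        emit(6)
    score = q - q
    y = y + score
    a = a + (q <= 3)
    a = score[score]
    return 15

13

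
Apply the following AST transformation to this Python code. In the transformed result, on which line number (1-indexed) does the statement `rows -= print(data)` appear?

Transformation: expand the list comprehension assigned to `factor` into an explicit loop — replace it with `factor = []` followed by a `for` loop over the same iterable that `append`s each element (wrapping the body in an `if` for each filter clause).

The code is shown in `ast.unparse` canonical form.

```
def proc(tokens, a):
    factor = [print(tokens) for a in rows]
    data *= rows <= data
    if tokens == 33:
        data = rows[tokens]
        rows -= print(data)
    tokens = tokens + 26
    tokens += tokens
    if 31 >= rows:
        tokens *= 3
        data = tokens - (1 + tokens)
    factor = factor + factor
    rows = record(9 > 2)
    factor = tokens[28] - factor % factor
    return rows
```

Transformed code:
def proc(tokens, a):
    factor = []
    for a in rows:
        factor.append(print(tokens))
    data *= rows <= data
    if tokens == 33:
        data = rows[tokens]
        rows -= print(data)
    tokens = tokens + 26
    tokens += tokens
    if 31 >= rows:
        tokens *= 3
        data = tokens - (1 + tokens)
    factor = factor + factor
    rows = record(9 > 2)
    factor = tokens[28] - factor % factor
    return rows

8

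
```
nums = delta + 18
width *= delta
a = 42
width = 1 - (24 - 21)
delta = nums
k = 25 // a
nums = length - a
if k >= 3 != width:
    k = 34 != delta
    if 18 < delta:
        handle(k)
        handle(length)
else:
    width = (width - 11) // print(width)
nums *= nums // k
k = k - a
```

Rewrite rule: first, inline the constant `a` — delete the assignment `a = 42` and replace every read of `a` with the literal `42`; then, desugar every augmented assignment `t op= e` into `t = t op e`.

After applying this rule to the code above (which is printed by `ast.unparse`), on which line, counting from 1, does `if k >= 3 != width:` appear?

7

Transformed code:
nums = delta + 18
width = width * delta
width = 1 - (24 - 21)
delta = nums
k = 25 // 42
nums = length - 42
if k >= 3 != width:
    k = 34 != delta
    if 18 < delta:
        handle(k)
        handle(length)
else:
    width = (width - 11) // print(width)
nums = nums * (nums // k)
k = k - 42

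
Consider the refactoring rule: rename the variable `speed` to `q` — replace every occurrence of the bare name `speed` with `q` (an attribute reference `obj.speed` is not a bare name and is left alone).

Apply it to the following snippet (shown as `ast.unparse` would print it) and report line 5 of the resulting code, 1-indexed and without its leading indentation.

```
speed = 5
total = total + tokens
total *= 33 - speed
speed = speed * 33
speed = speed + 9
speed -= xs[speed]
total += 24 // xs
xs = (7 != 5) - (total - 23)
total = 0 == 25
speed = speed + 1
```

q = q + 9

Transformed code:
q = 5
total = total + tokens
total *= 33 - q
q = q * 33
q = q + 9
q -= xs[q]
total += 24 // xs
xs = (7 != 5) - (total - 23)
total = 0 == 25
q = q + 1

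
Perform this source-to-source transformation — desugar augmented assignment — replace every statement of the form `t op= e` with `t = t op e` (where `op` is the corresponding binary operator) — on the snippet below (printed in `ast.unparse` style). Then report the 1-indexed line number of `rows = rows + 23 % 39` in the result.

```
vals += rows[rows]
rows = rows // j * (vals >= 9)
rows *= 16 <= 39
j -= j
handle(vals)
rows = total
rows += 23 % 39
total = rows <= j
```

Transformed code:
vals = vals + rows[rows]
rows = rows // j * (vals >= 9)
rows = rows * (16 <= 39)
j = j - j
handle(vals)
rows = total
rows = rows + 23 % 39
total = rows <= j

7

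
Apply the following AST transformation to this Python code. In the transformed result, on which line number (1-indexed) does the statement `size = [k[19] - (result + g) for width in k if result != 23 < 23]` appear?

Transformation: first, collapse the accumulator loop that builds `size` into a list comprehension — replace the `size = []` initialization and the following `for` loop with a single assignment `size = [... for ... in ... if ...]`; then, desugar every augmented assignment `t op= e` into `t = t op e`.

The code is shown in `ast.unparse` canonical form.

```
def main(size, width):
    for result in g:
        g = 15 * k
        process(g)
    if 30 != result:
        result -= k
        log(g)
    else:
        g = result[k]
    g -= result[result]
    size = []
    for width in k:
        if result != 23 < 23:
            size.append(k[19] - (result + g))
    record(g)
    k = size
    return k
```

11

Transformed code:
def main(size, width):
    for result in g:
        g = 15 * k
        process(g)
    if 30 != result:
        result = result - k
        log(g)
    else:
        g = result[k]
    g = g - result[result]
    size = [k[19] - (result + g) for width in k if result != 23 < 23]
    record(g)
    k = size
    return k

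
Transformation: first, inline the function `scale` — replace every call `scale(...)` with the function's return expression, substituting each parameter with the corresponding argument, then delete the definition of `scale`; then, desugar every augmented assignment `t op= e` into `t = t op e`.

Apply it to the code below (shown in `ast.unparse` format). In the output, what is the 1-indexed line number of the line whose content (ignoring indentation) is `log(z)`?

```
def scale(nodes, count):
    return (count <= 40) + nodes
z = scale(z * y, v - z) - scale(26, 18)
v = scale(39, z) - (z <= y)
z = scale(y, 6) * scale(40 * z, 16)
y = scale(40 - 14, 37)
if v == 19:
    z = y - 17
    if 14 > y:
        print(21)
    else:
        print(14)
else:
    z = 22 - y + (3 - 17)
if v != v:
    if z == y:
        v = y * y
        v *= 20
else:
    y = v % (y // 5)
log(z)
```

Transformed code:
z = (v - z <= 40) + z * y - ((18 <= 40) + 26)
v = (z <= 40) + 39 - (z <= y)
z = ((6 <= 40) + y) * ((16 <= 40) + 40 * z)
y = (37 <= 40) + (40 - 14)
if v == 19:
    z = y - 17
    if 14 > y:
        print(21)
    else:
        print(14)
else:
    z = 22 - y + (3 - 17)
if v != v:
    if z == y:
        v = y * y
        v = v * 20
else:
    y = v % (y // 5)
log(z)

19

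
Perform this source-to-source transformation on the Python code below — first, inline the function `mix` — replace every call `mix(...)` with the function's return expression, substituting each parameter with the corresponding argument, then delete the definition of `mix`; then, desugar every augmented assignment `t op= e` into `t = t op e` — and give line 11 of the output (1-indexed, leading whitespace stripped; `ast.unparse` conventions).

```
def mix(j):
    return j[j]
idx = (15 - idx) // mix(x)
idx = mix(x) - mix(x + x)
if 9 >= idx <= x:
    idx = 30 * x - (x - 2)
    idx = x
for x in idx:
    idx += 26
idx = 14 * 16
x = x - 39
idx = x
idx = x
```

Transformed code:
idx = (15 - idx) // x[x]
idx = x[x] - (x + x)[x + x]
if 9 >= idx <= x:
    idx = 30 * x - (x - 2)
    idx = x
for x in idx:
    idx = idx + 26
idx = 14 * 16
x = x - 39
idx = x
idx = x

idx = x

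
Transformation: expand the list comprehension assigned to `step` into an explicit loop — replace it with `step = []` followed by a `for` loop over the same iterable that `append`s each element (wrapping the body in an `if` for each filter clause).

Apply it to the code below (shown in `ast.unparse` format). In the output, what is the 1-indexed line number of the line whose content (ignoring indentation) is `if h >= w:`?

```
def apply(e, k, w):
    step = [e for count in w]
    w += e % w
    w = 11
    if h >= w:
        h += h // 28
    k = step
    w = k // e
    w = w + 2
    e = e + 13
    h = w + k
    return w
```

Transformed code:
def apply(e, k, w):
    step = []
    for count in w:
        step.append(e)
    w += e % w
    w = 11
    if h >= w:
        h += h // 28
    k = step
    w = k // e
    w = w + 2
    e = e + 13
    h = w + k
    return w

7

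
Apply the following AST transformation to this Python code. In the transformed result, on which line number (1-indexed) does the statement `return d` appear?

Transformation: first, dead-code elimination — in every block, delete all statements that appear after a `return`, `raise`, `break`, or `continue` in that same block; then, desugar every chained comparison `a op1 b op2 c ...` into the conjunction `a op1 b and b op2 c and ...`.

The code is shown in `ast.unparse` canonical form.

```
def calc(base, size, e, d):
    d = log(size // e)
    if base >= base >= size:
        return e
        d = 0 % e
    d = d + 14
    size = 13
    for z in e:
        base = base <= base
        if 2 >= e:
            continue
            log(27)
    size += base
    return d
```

12

Transformed code:
def calc(base, size, e, d):
    d = log(size // e)
    if base >= base and base >= size:
        return e
    d = d + 14
    size = 13
    for z in e:
        base = base <= base
        if 2 >= e:
            continue
    size += base
    return d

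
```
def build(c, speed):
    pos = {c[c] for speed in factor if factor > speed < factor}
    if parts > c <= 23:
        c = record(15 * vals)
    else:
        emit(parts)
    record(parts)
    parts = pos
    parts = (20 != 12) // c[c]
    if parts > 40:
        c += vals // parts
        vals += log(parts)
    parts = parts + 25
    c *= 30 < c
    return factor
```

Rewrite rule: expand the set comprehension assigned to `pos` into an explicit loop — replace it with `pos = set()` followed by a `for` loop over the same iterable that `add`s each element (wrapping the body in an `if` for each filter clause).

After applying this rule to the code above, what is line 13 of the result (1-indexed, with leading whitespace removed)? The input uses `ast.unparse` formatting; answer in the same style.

Transformed code:
def build(c, speed):
    pos = set()
    for speed in factor:
        if factor > speed < factor:
            pos.add(c[c])
    if parts > c <= 23:
        c = record(15 * vals)
    else:
        emit(parts)
    record(parts)
    parts = pos
    parts = (20 != 12) // c[c]
    if parts > 40:
        c += vals // parts
        vals += log(parts)
    parts = parts + 25
    c *= 30 < c
    return factor

if parts > 40:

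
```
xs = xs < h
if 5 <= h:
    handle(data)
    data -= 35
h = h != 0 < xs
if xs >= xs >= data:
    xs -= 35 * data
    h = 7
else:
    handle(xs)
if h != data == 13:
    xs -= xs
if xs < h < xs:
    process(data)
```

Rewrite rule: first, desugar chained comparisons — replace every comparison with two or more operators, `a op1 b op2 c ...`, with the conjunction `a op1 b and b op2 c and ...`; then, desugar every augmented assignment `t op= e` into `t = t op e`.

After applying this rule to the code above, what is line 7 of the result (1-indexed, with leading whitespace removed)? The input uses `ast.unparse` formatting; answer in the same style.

xs = xs - 35 * data

Transformed code:
xs = xs < h
if 5 <= h:
    handle(data)
    data = data - 35
h = h != 0 and 0 < xs
if xs >= xs and xs >= data:
    xs = xs - 35 * data
    h = 7
else:
    handle(xs)
if h != data and data == 13:
    xs = xs - xs
if xs < h and h < xs:
    process(data)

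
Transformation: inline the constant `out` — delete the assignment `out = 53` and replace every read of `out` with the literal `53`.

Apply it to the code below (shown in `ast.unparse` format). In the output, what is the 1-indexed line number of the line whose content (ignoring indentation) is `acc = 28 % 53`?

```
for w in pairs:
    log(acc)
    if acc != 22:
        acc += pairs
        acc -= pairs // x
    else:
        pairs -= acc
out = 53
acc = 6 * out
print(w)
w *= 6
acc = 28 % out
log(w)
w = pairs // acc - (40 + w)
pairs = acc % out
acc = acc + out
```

11

Transformed code:
for w in pairs:
    log(acc)
    if acc != 22:
        acc += pairs
        acc -= pairs // x
    else:
        pairs -= acc
acc = 6 * 53
print(w)
w *= 6
acc = 28 % 53
log(w)
w = pairs // acc - (40 + w)
pairs = acc % 53
acc = acc + 53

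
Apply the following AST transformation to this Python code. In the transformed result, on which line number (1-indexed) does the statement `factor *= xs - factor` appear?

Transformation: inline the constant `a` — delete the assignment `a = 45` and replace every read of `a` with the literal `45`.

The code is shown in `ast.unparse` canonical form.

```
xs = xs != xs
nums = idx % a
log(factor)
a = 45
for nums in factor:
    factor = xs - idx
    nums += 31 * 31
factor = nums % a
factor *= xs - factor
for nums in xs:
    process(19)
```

8

Transformed code:
xs = xs != xs
nums = idx % 45
log(factor)
for nums in factor:
    factor = xs - idx
    nums += 31 * 31
factor = nums % 45
factor *= xs - factor
for nums in xs:
    process(19)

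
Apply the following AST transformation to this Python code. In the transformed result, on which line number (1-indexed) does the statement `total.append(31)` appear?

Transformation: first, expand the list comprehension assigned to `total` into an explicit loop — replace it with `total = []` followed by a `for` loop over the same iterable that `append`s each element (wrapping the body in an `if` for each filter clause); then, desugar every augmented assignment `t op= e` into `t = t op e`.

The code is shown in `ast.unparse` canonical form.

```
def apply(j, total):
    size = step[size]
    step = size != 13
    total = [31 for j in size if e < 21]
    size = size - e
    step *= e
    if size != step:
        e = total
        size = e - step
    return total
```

Transformed code:
def apply(j, total):
    size = step[size]
    step = size != 13
    total = []
    for j in size:
        if e < 21:
            total.append(31)
    size = size - e
    step = step * e
    if size != step:
        e = total
        size = e - step
    return total

7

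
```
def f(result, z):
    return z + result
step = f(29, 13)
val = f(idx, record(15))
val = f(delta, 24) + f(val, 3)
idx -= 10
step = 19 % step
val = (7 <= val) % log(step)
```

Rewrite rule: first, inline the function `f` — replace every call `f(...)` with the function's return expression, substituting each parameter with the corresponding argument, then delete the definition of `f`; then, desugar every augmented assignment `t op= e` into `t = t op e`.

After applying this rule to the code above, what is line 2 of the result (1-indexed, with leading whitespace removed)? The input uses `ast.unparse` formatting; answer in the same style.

val = record(15) + idx

Transformed code:
step = 13 + 29
val = record(15) + idx
val = 24 + delta + (3 + val)
idx = idx - 10
step = 19 % step
val = (7 <= val) % log(step)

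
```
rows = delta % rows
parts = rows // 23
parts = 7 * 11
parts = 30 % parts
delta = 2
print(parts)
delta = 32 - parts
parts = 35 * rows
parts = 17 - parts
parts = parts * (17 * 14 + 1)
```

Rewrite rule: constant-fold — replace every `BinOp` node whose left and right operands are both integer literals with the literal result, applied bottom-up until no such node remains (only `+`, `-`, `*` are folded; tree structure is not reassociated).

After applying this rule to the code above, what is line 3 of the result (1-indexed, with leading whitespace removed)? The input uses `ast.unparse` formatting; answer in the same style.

parts = 77

Transformed code:
rows = delta % rows
parts = rows // 23
parts = 77
parts = 30 % parts
delta = 2
print(parts)
delta = 32 - parts
parts = 35 * rows
parts = 17 - parts
parts = parts * 239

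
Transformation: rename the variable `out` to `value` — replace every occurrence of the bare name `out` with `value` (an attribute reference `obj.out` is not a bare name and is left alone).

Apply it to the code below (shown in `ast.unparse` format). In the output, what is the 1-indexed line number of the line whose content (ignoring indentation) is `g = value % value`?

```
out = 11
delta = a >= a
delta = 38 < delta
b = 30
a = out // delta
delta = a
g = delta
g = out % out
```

8

Transformed code:
value = 11
delta = a >= a
delta = 38 < delta
b = 30
a = value // delta
delta = a
g = delta
g = value % value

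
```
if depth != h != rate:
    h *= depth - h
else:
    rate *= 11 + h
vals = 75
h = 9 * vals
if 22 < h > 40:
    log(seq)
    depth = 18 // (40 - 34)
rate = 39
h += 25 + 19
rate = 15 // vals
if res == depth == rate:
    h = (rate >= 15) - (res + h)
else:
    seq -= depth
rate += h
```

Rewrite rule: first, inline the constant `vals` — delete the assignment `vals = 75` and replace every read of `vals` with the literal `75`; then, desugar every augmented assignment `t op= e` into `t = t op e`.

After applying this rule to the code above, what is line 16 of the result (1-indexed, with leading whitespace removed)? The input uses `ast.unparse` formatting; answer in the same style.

rate = rate + h

Transformed code:
if depth != h != rate:
    h = h * (depth - h)
else:
    rate = rate * (11 + h)
h = 9 * 75
if 22 < h > 40:
    log(seq)
    depth = 18 // (40 - 34)
rate = 39
h = h + (25 + 19)
rate = 15 // 75
if res == depth == rate:
    h = (rate >= 15) - (res + h)
else:
    seq = seq - depth
rate = rate + h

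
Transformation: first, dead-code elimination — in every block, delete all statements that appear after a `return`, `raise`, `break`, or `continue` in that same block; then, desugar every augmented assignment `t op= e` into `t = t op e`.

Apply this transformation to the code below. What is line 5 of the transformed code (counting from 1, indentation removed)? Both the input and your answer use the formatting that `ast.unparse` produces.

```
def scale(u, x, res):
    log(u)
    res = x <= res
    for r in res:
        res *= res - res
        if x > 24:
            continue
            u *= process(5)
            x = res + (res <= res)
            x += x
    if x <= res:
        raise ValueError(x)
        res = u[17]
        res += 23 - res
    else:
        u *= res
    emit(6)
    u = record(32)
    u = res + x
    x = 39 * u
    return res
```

Transformed code:
def scale(u, x, res):
    log(u)
    res = x <= res
    for r in res:
        res = res * (res - res)
        if x > 24:
            continue
    if x <= res:
        raise ValueError(x)
    else:
        u = u * res
    emit(6)
    u = record(32)
    u = res + x
    x = 39 * u
    return res

res = res * (res - res)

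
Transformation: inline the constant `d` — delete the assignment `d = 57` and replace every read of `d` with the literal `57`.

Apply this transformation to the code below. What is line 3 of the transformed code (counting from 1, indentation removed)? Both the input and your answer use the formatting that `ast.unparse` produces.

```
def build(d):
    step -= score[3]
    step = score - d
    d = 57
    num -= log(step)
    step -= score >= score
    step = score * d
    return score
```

step = score - 57

Transformed code:
def build(d):
    step -= score[3]
    step = score - 57
    num -= log(step)
    step -= score >= score
    step = score * 57
    return score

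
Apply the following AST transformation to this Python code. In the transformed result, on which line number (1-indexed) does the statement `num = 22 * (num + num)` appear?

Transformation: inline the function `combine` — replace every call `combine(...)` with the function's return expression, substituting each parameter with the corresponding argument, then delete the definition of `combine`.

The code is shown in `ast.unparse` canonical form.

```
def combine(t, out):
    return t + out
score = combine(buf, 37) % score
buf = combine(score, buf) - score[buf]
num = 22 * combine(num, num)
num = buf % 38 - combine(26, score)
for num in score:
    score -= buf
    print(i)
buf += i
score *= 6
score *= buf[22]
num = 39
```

Transformed code:
score = (buf + 37) % score
buf = score + buf - score[buf]
num = 22 * (num + num)
num = buf % 38 - (26 + score)
for num in score:
    score -= buf
    print(i)
buf += i
score *= 6
score *= buf[22]
num = 39

3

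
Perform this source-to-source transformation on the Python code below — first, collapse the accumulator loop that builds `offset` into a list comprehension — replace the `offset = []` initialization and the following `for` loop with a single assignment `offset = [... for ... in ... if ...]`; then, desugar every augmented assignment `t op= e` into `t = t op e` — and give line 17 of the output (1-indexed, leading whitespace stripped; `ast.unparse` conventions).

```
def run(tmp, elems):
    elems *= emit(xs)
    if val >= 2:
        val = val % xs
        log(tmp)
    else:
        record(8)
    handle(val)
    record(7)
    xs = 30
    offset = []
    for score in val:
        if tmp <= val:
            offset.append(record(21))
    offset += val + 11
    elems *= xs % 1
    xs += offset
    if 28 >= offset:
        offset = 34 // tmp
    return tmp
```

Transformed code:
def run(tmp, elems):
    elems = elems * emit(xs)
    if val >= 2:
        val = val % xs
        log(tmp)
    else:
        record(8)
    handle(val)
    record(7)
    xs = 30
    offset = [record(21) for score in val if tmp <= val]
    offset = offset + (val + 11)
    elems = elems * (xs % 1)
    xs = xs + offset
    if 28 >= offset:
        offset = 34 // tmp
    return tmp

return tmp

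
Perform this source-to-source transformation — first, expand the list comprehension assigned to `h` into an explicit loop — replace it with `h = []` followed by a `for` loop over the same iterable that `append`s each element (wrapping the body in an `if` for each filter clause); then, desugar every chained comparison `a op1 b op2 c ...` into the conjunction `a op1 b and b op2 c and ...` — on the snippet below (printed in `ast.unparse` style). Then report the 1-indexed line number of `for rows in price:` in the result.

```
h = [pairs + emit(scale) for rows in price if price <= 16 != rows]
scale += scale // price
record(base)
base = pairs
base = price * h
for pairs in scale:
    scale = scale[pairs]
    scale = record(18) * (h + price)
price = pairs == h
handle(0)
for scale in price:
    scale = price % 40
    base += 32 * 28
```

2

Transformed code:
h = []
for rows in price:
    if price <= 16 and 16 != rows:
        h.append(pairs + emit(scale))
scale += scale // price
record(base)
base = pairs
base = price * h
for pairs in scale:
    scale = scale[pairs]
    scale = record(18) * (h + price)
price = pairs == h
handle(0)
for scale in price:
    scale = price % 40
    base += 32 * 28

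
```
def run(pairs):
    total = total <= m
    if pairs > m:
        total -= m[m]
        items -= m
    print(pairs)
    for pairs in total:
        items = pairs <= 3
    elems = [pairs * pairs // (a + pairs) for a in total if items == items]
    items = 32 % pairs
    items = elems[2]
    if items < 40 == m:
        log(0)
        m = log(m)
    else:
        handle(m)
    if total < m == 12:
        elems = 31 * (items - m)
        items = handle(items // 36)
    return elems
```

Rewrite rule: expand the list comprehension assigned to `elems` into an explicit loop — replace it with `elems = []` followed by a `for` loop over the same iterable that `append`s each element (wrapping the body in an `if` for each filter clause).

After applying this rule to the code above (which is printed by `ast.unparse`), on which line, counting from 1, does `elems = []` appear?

Transformed code:
def run(pairs):
    total = total <= m
    if pairs > m:
        total -= m[m]
        items -= m
    print(pairs)
    for pairs in total:
        items = pairs <= 3
    elems = []
    for a in total:
        if items == items:
            elems.append(pairs * pairs // (a + pairs))
    items = 32 % pairs
    items = elems[2]
    if items < 40 == m:
        log(0)
        m = log(m)
    else:
        handle(m)
    if total < m == 12:
        elems = 31 * (items - m)
        items = handle(items // 36)
    return elems

9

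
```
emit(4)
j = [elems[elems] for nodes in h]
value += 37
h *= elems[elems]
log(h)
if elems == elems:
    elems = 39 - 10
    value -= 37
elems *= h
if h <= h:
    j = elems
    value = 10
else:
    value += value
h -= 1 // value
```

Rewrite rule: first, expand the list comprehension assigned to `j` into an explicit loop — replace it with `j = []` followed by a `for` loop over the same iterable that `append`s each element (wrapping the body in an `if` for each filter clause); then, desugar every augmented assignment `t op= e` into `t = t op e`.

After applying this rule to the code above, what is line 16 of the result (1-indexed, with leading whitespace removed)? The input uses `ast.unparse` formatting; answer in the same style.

Transformed code:
emit(4)
j = []
for nodes in h:
    j.append(elems[elems])
value = value + 37
h = h * elems[elems]
log(h)
if elems == elems:
    elems = 39 - 10
    value = value - 37
elems = elems * h
if h <= h:
    j = elems
    value = 10
else:
    value = value + value
h = h - 1 // value

value = value + value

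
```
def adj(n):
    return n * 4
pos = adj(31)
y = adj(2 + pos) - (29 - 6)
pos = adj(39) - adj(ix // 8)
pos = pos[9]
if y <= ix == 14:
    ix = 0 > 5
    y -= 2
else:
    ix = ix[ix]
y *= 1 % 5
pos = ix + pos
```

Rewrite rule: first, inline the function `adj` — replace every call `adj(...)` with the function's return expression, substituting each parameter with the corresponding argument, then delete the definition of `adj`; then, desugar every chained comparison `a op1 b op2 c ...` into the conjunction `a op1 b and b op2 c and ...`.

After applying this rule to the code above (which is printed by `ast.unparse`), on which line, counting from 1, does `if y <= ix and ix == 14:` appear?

Transformed code:
pos = 31 * 4
y = (2 + pos) * 4 - (29 - 6)
pos = 39 * 4 - ix // 8 * 4
pos = pos[9]
if y <= ix and ix == 14:
    ix = 0 > 5
    y -= 2
else:
    ix = ix[ix]
y *= 1 % 5
pos = ix + pos

5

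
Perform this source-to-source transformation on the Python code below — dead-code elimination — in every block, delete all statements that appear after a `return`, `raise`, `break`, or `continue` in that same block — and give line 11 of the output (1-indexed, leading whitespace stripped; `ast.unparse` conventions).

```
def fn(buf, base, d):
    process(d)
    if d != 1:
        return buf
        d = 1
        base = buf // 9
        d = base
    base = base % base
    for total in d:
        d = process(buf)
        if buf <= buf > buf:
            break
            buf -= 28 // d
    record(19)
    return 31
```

Transformed code:
def fn(buf, base, d):
    process(d)
    if d != 1:
        return buf
    base = base % base
    for total in d:
        d = process(buf)
        if buf <= buf > buf:
            break
    record(19)
    return 31

return 31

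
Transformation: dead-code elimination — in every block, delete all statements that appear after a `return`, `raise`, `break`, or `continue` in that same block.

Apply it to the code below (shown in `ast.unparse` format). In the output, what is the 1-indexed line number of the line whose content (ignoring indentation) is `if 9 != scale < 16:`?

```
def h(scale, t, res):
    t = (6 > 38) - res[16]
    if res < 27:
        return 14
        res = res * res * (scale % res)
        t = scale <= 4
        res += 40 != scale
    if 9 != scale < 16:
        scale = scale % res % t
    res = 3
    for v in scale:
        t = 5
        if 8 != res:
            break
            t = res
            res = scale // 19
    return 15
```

Transformed code:
def h(scale, t, res):
    t = (6 > 38) - res[16]
    if res < 27:
        return 14
    if 9 != scale < 16:
        scale = scale % res % t
    res = 3
    for v in scale:
        t = 5
        if 8 != res:
            break
    return 15

5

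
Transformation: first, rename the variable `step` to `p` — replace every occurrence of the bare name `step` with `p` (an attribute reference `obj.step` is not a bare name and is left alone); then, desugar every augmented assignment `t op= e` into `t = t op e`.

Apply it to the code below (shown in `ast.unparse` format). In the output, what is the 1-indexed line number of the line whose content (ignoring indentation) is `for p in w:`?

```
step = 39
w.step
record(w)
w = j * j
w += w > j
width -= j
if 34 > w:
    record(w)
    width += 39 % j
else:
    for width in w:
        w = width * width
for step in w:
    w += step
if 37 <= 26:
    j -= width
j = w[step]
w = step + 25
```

Transformed code:
p = 39
w.step
record(w)
w = j * j
w = w + (w > j)
width = width - j
if 34 > w:
    record(w)
    width = width + 39 % j
else:
    for width in w:
        w = width * width
for p in w:
    w = w + p
if 37 <= 26:
    j = j - width
j = w[p]
w = p + 25

13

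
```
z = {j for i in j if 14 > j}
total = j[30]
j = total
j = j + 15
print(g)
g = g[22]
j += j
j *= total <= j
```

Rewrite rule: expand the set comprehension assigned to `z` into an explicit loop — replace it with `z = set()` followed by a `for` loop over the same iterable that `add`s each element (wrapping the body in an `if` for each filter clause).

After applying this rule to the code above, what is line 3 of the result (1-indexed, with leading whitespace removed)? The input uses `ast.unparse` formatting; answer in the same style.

Transformed code:
z = set()
for i in j:
    if 14 > j:
        z.add(j)
total = j[30]
j = total
j = j + 15
print(g)
g = g[22]
j += j
j *= total <= j

if 14 > j:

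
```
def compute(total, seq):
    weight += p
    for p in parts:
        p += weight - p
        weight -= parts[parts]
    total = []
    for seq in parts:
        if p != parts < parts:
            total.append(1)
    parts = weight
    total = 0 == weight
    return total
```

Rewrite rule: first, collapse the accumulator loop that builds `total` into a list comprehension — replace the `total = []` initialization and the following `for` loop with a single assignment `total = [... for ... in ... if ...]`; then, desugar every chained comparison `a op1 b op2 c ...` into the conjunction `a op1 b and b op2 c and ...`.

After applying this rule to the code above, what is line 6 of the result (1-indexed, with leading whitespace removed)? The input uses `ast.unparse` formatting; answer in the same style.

total = [1 for seq in parts if p != parts and parts < parts]

Transformed code:
def compute(total, seq):
    weight += p
    for p in parts:
        p += weight - p
        weight -= parts[parts]
    total = [1 for seq in parts if p != parts and parts < parts]
    parts = weight
    total = 0 == weight
    return total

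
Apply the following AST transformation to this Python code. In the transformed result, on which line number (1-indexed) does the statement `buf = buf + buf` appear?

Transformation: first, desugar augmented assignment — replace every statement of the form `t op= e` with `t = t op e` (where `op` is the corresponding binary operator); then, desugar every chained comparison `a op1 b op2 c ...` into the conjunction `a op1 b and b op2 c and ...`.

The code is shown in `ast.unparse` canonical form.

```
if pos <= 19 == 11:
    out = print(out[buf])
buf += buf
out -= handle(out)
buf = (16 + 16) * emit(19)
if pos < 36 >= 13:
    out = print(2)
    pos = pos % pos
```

3

Transformed code:
if pos <= 19 and 19 == 11:
    out = print(out[buf])
buf = buf + buf
out = out - handle(out)
buf = (16 + 16) * emit(19)
if pos < 36 and 36 >= 13:
    out = print(2)
    pos = pos % pos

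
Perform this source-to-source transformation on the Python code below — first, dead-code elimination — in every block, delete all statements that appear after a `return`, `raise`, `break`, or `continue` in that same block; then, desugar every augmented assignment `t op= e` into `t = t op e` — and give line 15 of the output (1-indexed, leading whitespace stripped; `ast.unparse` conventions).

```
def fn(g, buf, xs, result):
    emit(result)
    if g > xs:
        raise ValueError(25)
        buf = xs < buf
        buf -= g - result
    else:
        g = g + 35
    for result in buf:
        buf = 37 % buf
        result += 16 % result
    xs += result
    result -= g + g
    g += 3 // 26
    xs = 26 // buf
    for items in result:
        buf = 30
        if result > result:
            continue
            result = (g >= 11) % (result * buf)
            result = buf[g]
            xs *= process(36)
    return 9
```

Transformed code:
def fn(g, buf, xs, result):
    emit(result)
    if g > xs:
        raise ValueError(25)
    else:
        g = g + 35
    for result in buf:
        buf = 37 % buf
        result = result + 16 % result
    xs = xs + result
    result = result - (g + g)
    g = g + 3 // 26
    xs = 26 // buf
    for items in result:
        buf = 30
        if result > result:
            continue
    return 9

buf = 30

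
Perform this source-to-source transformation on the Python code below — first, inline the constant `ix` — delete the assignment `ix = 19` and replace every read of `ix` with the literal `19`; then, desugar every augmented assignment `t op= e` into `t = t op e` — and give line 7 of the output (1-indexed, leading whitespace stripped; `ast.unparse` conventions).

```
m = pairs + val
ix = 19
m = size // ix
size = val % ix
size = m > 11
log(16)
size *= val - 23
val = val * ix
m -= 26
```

val = val * 19

Transformed code:
m = pairs + val
m = size // 19
size = val % 19
size = m > 11
log(16)
size = size * (val - 23)
val = val * 19
m = m - 26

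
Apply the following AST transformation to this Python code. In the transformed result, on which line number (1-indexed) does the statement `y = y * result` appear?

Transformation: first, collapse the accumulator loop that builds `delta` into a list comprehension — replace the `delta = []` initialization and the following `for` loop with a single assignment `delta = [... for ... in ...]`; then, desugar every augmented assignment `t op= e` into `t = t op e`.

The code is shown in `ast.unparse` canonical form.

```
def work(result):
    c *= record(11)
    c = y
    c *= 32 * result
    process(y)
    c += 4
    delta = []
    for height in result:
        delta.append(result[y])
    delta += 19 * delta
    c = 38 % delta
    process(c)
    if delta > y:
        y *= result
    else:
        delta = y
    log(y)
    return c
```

12

Transformed code:
def work(result):
    c = c * record(11)
    c = y
    c = c * (32 * result)
    process(y)
    c = c + 4
    delta = [result[y] for height in result]
    delta = delta + 19 * delta
    c = 38 % delta
    process(c)
    if delta > y:
        y = y * result
    else:
        delta = y
    log(y)
    return c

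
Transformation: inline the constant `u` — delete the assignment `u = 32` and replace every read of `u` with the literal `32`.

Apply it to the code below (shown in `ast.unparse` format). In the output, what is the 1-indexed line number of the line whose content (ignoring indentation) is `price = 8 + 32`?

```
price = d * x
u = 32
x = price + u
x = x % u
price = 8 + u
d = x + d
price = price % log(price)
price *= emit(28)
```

4

Transformed code:
price = d * x
x = price + 32
x = x % 32
price = 8 + 32
d = x + d
price = price % log(price)
price *= emit(28)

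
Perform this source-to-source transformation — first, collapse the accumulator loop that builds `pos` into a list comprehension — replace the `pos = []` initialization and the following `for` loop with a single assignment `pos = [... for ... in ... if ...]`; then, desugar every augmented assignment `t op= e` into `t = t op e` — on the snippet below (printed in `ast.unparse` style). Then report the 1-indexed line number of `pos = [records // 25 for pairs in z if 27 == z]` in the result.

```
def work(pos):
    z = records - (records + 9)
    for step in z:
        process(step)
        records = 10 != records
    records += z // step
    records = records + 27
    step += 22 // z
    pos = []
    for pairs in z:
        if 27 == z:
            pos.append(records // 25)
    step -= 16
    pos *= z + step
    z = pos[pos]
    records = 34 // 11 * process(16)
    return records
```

9

Transformed code:
def work(pos):
    z = records - (records + 9)
    for step in z:
        process(step)
        records = 10 != records
    records = records + z // step
    records = records + 27
    step = step + 22 // z
    pos = [records // 25 for pairs in z if 27 == z]
    step = step - 16
    pos = pos * (z + step)
    z = pos[pos]
    records = 34 // 11 * process(16)
    return records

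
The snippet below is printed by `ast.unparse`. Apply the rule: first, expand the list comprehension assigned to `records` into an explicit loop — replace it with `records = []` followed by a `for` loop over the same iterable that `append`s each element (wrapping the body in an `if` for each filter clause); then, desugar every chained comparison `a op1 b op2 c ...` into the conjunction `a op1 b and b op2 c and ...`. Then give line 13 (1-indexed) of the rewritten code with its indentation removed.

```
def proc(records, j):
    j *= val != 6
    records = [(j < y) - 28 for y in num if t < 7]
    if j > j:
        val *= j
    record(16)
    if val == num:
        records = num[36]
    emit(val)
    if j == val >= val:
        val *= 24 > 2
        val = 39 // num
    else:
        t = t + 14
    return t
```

if j == val and val >= val:

Transformed code:
def proc(records, j):
    j *= val != 6
    records = []
    for y in num:
        if t < 7:
            records.append((j < y) - 28)
    if j > j:
        val *= j
    record(16)
    if val == num:
        records = num[36]
    emit(val)
    if j == val and val >= val:
        val *= 24 > 2
        val = 39 // num
    else:
        t = t + 14
    return t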